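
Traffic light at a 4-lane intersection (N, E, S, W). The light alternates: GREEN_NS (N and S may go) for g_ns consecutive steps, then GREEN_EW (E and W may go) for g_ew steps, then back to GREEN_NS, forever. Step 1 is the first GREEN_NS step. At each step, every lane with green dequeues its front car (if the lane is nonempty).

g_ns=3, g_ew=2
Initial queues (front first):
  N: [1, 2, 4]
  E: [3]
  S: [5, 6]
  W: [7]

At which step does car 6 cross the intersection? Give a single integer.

Step 1 [NS]: N:car1-GO,E:wait,S:car5-GO,W:wait | queues: N=2 E=1 S=1 W=1
Step 2 [NS]: N:car2-GO,E:wait,S:car6-GO,W:wait | queues: N=1 E=1 S=0 W=1
Step 3 [NS]: N:car4-GO,E:wait,S:empty,W:wait | queues: N=0 E=1 S=0 W=1
Step 4 [EW]: N:wait,E:car3-GO,S:wait,W:car7-GO | queues: N=0 E=0 S=0 W=0
Car 6 crosses at step 2

2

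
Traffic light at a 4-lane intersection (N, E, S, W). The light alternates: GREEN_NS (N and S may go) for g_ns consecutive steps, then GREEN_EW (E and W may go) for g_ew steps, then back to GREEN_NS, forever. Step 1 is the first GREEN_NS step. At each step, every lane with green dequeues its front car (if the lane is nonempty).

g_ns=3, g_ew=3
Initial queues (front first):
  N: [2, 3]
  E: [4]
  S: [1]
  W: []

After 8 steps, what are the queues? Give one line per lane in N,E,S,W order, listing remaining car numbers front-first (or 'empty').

Step 1 [NS]: N:car2-GO,E:wait,S:car1-GO,W:wait | queues: N=1 E=1 S=0 W=0
Step 2 [NS]: N:car3-GO,E:wait,S:empty,W:wait | queues: N=0 E=1 S=0 W=0
Step 3 [NS]: N:empty,E:wait,S:empty,W:wait | queues: N=0 E=1 S=0 W=0
Step 4 [EW]: N:wait,E:car4-GO,S:wait,W:empty | queues: N=0 E=0 S=0 W=0

N: empty
E: empty
S: empty
W: empty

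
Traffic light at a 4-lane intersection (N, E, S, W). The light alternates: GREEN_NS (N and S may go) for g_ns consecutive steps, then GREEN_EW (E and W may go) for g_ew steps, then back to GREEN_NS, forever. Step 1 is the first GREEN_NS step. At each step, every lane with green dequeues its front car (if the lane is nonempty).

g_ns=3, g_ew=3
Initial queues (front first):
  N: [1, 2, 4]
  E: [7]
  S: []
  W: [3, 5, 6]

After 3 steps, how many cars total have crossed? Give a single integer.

Step 1 [NS]: N:car1-GO,E:wait,S:empty,W:wait | queues: N=2 E=1 S=0 W=3
Step 2 [NS]: N:car2-GO,E:wait,S:empty,W:wait | queues: N=1 E=1 S=0 W=3
Step 3 [NS]: N:car4-GO,E:wait,S:empty,W:wait | queues: N=0 E=1 S=0 W=3
Cars crossed by step 3: 3

Answer: 3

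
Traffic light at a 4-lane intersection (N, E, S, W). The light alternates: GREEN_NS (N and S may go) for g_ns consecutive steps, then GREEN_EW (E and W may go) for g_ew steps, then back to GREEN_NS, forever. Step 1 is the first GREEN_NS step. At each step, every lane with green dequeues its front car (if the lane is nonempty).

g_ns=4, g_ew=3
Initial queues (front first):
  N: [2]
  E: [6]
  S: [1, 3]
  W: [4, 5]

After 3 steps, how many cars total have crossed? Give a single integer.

Step 1 [NS]: N:car2-GO,E:wait,S:car1-GO,W:wait | queues: N=0 E=1 S=1 W=2
Step 2 [NS]: N:empty,E:wait,S:car3-GO,W:wait | queues: N=0 E=1 S=0 W=2
Step 3 [NS]: N:empty,E:wait,S:empty,W:wait | queues: N=0 E=1 S=0 W=2
Cars crossed by step 3: 3

Answer: 3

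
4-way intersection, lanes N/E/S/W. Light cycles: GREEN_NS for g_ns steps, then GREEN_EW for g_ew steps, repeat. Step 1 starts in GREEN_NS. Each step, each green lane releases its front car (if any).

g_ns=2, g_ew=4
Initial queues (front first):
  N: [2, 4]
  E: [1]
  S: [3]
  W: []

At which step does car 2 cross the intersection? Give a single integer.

Step 1 [NS]: N:car2-GO,E:wait,S:car3-GO,W:wait | queues: N=1 E=1 S=0 W=0
Step 2 [NS]: N:car4-GO,E:wait,S:empty,W:wait | queues: N=0 E=1 S=0 W=0
Step 3 [EW]: N:wait,E:car1-GO,S:wait,W:empty | queues: N=0 E=0 S=0 W=0
Car 2 crosses at step 1

1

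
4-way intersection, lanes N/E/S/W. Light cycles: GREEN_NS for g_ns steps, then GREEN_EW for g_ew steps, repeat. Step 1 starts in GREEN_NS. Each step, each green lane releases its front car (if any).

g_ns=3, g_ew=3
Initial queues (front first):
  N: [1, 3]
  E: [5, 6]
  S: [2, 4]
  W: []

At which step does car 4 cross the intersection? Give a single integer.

Step 1 [NS]: N:car1-GO,E:wait,S:car2-GO,W:wait | queues: N=1 E=2 S=1 W=0
Step 2 [NS]: N:car3-GO,E:wait,S:car4-GO,W:wait | queues: N=0 E=2 S=0 W=0
Step 3 [NS]: N:empty,E:wait,S:empty,W:wait | queues: N=0 E=2 S=0 W=0
Step 4 [EW]: N:wait,E:car5-GO,S:wait,W:empty | queues: N=0 E=1 S=0 W=0
Step 5 [EW]: N:wait,E:car6-GO,S:wait,W:empty | queues: N=0 E=0 S=0 W=0
Car 4 crosses at step 2

2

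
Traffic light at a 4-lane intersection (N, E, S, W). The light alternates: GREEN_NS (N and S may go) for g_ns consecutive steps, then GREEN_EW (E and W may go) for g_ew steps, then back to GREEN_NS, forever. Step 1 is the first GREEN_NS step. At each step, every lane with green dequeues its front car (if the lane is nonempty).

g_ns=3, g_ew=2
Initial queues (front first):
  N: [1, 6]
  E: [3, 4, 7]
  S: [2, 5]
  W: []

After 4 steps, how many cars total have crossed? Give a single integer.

Answer: 5

Derivation:
Step 1 [NS]: N:car1-GO,E:wait,S:car2-GO,W:wait | queues: N=1 E=3 S=1 W=0
Step 2 [NS]: N:car6-GO,E:wait,S:car5-GO,W:wait | queues: N=0 E=3 S=0 W=0
Step 3 [NS]: N:empty,E:wait,S:empty,W:wait | queues: N=0 E=3 S=0 W=0
Step 4 [EW]: N:wait,E:car3-GO,S:wait,W:empty | queues: N=0 E=2 S=0 W=0
Cars crossed by step 4: 5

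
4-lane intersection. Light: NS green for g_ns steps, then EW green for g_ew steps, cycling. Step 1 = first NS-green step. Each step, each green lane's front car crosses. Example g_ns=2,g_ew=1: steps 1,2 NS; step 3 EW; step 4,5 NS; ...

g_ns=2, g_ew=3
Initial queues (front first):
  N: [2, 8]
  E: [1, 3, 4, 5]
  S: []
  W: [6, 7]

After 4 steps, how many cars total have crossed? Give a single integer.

Answer: 6

Derivation:
Step 1 [NS]: N:car2-GO,E:wait,S:empty,W:wait | queues: N=1 E=4 S=0 W=2
Step 2 [NS]: N:car8-GO,E:wait,S:empty,W:wait | queues: N=0 E=4 S=0 W=2
Step 3 [EW]: N:wait,E:car1-GO,S:wait,W:car6-GO | queues: N=0 E=3 S=0 W=1
Step 4 [EW]: N:wait,E:car3-GO,S:wait,W:car7-GO | queues: N=0 E=2 S=0 W=0
Cars crossed by step 4: 6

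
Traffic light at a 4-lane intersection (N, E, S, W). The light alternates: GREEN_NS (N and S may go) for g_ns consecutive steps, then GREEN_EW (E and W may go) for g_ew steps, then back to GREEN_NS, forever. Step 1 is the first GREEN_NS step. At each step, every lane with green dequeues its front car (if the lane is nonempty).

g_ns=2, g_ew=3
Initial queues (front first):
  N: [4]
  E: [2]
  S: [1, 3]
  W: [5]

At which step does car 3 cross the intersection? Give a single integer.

Step 1 [NS]: N:car4-GO,E:wait,S:car1-GO,W:wait | queues: N=0 E=1 S=1 W=1
Step 2 [NS]: N:empty,E:wait,S:car3-GO,W:wait | queues: N=0 E=1 S=0 W=1
Step 3 [EW]: N:wait,E:car2-GO,S:wait,W:car5-GO | queues: N=0 E=0 S=0 W=0
Car 3 crosses at step 2

2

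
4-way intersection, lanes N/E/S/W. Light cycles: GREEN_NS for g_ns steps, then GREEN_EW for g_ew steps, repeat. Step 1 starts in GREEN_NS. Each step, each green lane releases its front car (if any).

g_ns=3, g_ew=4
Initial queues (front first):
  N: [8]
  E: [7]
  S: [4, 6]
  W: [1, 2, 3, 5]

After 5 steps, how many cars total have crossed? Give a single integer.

Answer: 6

Derivation:
Step 1 [NS]: N:car8-GO,E:wait,S:car4-GO,W:wait | queues: N=0 E=1 S=1 W=4
Step 2 [NS]: N:empty,E:wait,S:car6-GO,W:wait | queues: N=0 E=1 S=0 W=4
Step 3 [NS]: N:empty,E:wait,S:empty,W:wait | queues: N=0 E=1 S=0 W=4
Step 4 [EW]: N:wait,E:car7-GO,S:wait,W:car1-GO | queues: N=0 E=0 S=0 W=3
Step 5 [EW]: N:wait,E:empty,S:wait,W:car2-GO | queues: N=0 E=0 S=0 W=2
Cars crossed by step 5: 6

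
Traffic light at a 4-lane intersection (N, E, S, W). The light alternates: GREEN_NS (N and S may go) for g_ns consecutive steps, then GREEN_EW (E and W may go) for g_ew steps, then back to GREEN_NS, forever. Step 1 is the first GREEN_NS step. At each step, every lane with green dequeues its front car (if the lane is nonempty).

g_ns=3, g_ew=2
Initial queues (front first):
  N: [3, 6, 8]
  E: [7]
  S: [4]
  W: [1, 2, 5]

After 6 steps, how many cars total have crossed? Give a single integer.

Answer: 7

Derivation:
Step 1 [NS]: N:car3-GO,E:wait,S:car4-GO,W:wait | queues: N=2 E=1 S=0 W=3
Step 2 [NS]: N:car6-GO,E:wait,S:empty,W:wait | queues: N=1 E=1 S=0 W=3
Step 3 [NS]: N:car8-GO,E:wait,S:empty,W:wait | queues: N=0 E=1 S=0 W=3
Step 4 [EW]: N:wait,E:car7-GO,S:wait,W:car1-GO | queues: N=0 E=0 S=0 W=2
Step 5 [EW]: N:wait,E:empty,S:wait,W:car2-GO | queues: N=0 E=0 S=0 W=1
Step 6 [NS]: N:empty,E:wait,S:empty,W:wait | queues: N=0 E=0 S=0 W=1
Cars crossed by step 6: 7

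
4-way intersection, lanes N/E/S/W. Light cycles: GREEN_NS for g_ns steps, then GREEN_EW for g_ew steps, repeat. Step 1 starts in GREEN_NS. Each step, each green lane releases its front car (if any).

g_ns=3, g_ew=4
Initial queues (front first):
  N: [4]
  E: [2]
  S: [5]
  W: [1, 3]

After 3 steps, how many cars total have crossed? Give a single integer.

Step 1 [NS]: N:car4-GO,E:wait,S:car5-GO,W:wait | queues: N=0 E=1 S=0 W=2
Step 2 [NS]: N:empty,E:wait,S:empty,W:wait | queues: N=0 E=1 S=0 W=2
Step 3 [NS]: N:empty,E:wait,S:empty,W:wait | queues: N=0 E=1 S=0 W=2
Cars crossed by step 3: 2

Answer: 2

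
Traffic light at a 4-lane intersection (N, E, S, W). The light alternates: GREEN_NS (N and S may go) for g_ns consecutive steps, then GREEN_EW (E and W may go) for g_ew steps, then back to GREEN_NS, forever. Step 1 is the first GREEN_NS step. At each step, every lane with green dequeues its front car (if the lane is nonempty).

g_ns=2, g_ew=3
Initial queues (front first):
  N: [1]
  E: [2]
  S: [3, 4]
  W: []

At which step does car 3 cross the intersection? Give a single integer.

Step 1 [NS]: N:car1-GO,E:wait,S:car3-GO,W:wait | queues: N=0 E=1 S=1 W=0
Step 2 [NS]: N:empty,E:wait,S:car4-GO,W:wait | queues: N=0 E=1 S=0 W=0
Step 3 [EW]: N:wait,E:car2-GO,S:wait,W:empty | queues: N=0 E=0 S=0 W=0
Car 3 crosses at step 1

1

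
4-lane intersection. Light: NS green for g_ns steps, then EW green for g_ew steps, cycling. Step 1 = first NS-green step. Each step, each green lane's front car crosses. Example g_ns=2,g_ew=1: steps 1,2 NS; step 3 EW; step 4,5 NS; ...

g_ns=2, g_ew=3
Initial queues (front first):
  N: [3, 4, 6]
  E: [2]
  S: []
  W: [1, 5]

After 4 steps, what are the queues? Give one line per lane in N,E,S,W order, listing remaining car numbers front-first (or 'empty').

Step 1 [NS]: N:car3-GO,E:wait,S:empty,W:wait | queues: N=2 E=1 S=0 W=2
Step 2 [NS]: N:car4-GO,E:wait,S:empty,W:wait | queues: N=1 E=1 S=0 W=2
Step 3 [EW]: N:wait,E:car2-GO,S:wait,W:car1-GO | queues: N=1 E=0 S=0 W=1
Step 4 [EW]: N:wait,E:empty,S:wait,W:car5-GO | queues: N=1 E=0 S=0 W=0

N: 6
E: empty
S: empty
W: empty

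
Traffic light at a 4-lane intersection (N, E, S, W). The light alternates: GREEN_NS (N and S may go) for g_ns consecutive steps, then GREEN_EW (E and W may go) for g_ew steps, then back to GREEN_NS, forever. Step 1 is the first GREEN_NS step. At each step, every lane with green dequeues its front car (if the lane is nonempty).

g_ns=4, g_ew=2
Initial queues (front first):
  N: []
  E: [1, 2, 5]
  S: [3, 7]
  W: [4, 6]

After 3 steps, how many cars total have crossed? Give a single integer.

Step 1 [NS]: N:empty,E:wait,S:car3-GO,W:wait | queues: N=0 E=3 S=1 W=2
Step 2 [NS]: N:empty,E:wait,S:car7-GO,W:wait | queues: N=0 E=3 S=0 W=2
Step 3 [NS]: N:empty,E:wait,S:empty,W:wait | queues: N=0 E=3 S=0 W=2
Cars crossed by step 3: 2

Answer: 2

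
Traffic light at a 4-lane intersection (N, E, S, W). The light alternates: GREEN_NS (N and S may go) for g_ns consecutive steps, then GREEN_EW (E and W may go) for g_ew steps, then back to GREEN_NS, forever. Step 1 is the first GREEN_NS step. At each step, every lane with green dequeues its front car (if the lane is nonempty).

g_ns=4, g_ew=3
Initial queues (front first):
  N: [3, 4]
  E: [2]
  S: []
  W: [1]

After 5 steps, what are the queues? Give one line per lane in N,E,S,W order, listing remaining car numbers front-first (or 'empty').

Step 1 [NS]: N:car3-GO,E:wait,S:empty,W:wait | queues: N=1 E=1 S=0 W=1
Step 2 [NS]: N:car4-GO,E:wait,S:empty,W:wait | queues: N=0 E=1 S=0 W=1
Step 3 [NS]: N:empty,E:wait,S:empty,W:wait | queues: N=0 E=1 S=0 W=1
Step 4 [NS]: N:empty,E:wait,S:empty,W:wait | queues: N=0 E=1 S=0 W=1
Step 5 [EW]: N:wait,E:car2-GO,S:wait,W:car1-GO | queues: N=0 E=0 S=0 W=0

N: empty
E: empty
S: empty
W: empty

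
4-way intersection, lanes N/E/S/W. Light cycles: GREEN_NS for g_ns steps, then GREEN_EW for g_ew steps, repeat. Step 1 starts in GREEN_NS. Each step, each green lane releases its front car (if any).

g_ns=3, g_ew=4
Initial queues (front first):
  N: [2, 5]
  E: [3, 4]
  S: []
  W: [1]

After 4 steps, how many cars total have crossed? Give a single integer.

Answer: 4

Derivation:
Step 1 [NS]: N:car2-GO,E:wait,S:empty,W:wait | queues: N=1 E=2 S=0 W=1
Step 2 [NS]: N:car5-GO,E:wait,S:empty,W:wait | queues: N=0 E=2 S=0 W=1
Step 3 [NS]: N:empty,E:wait,S:empty,W:wait | queues: N=0 E=2 S=0 W=1
Step 4 [EW]: N:wait,E:car3-GO,S:wait,W:car1-GO | queues: N=0 E=1 S=0 W=0
Cars crossed by step 4: 4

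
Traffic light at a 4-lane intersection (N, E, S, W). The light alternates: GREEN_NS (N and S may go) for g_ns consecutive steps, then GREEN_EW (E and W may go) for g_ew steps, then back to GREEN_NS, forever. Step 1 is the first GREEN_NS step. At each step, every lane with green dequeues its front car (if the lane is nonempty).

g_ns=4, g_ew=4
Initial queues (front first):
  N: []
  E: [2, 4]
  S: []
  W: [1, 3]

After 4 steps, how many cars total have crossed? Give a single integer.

Step 1 [NS]: N:empty,E:wait,S:empty,W:wait | queues: N=0 E=2 S=0 W=2
Step 2 [NS]: N:empty,E:wait,S:empty,W:wait | queues: N=0 E=2 S=0 W=2
Step 3 [NS]: N:empty,E:wait,S:empty,W:wait | queues: N=0 E=2 S=0 W=2
Step 4 [NS]: N:empty,E:wait,S:empty,W:wait | queues: N=0 E=2 S=0 W=2
Cars crossed by step 4: 0

Answer: 0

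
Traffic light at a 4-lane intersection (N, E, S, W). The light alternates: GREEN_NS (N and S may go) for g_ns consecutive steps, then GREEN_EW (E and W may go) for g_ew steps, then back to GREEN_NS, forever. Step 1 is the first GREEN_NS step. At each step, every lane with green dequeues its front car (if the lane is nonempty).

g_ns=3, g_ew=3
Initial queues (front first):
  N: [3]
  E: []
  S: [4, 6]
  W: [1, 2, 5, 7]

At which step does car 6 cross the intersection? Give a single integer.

Step 1 [NS]: N:car3-GO,E:wait,S:car4-GO,W:wait | queues: N=0 E=0 S=1 W=4
Step 2 [NS]: N:empty,E:wait,S:car6-GO,W:wait | queues: N=0 E=0 S=0 W=4
Step 3 [NS]: N:empty,E:wait,S:empty,W:wait | queues: N=0 E=0 S=0 W=4
Step 4 [EW]: N:wait,E:empty,S:wait,W:car1-GO | queues: N=0 E=0 S=0 W=3
Step 5 [EW]: N:wait,E:empty,S:wait,W:car2-GO | queues: N=0 E=0 S=0 W=2
Step 6 [EW]: N:wait,E:empty,S:wait,W:car5-GO | queues: N=0 E=0 S=0 W=1
Step 7 [NS]: N:empty,E:wait,S:empty,W:wait | queues: N=0 E=0 S=0 W=1
Step 8 [NS]: N:empty,E:wait,S:empty,W:wait | queues: N=0 E=0 S=0 W=1
Step 9 [NS]: N:empty,E:wait,S:empty,W:wait | queues: N=0 E=0 S=0 W=1
Step 10 [EW]: N:wait,E:empty,S:wait,W:car7-GO | queues: N=0 E=0 S=0 W=0
Car 6 crosses at step 2

2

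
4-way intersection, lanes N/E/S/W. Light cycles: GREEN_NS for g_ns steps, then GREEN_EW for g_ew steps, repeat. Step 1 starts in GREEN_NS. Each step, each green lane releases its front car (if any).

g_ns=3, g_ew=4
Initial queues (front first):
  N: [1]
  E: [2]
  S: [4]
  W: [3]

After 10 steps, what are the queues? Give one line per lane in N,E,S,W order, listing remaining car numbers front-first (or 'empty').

Step 1 [NS]: N:car1-GO,E:wait,S:car4-GO,W:wait | queues: N=0 E=1 S=0 W=1
Step 2 [NS]: N:empty,E:wait,S:empty,W:wait | queues: N=0 E=1 S=0 W=1
Step 3 [NS]: N:empty,E:wait,S:empty,W:wait | queues: N=0 E=1 S=0 W=1
Step 4 [EW]: N:wait,E:car2-GO,S:wait,W:car3-GO | queues: N=0 E=0 S=0 W=0

N: empty
E: empty
S: empty
W: empty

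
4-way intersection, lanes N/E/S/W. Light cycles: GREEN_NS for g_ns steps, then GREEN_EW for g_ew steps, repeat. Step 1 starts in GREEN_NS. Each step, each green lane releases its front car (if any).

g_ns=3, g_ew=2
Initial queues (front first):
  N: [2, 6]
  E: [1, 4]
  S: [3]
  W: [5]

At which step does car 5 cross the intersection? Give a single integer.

Step 1 [NS]: N:car2-GO,E:wait,S:car3-GO,W:wait | queues: N=1 E=2 S=0 W=1
Step 2 [NS]: N:car6-GO,E:wait,S:empty,W:wait | queues: N=0 E=2 S=0 W=1
Step 3 [NS]: N:empty,E:wait,S:empty,W:wait | queues: N=0 E=2 S=0 W=1
Step 4 [EW]: N:wait,E:car1-GO,S:wait,W:car5-GO | queues: N=0 E=1 S=0 W=0
Step 5 [EW]: N:wait,E:car4-GO,S:wait,W:empty | queues: N=0 E=0 S=0 W=0
Car 5 crosses at step 4

4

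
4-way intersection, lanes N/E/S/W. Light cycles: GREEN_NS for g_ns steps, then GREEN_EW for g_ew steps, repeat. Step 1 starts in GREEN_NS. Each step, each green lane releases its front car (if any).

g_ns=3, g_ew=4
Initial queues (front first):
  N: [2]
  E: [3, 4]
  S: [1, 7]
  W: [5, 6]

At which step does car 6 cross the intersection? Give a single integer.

Step 1 [NS]: N:car2-GO,E:wait,S:car1-GO,W:wait | queues: N=0 E=2 S=1 W=2
Step 2 [NS]: N:empty,E:wait,S:car7-GO,W:wait | queues: N=0 E=2 S=0 W=2
Step 3 [NS]: N:empty,E:wait,S:empty,W:wait | queues: N=0 E=2 S=0 W=2
Step 4 [EW]: N:wait,E:car3-GO,S:wait,W:car5-GO | queues: N=0 E=1 S=0 W=1
Step 5 [EW]: N:wait,E:car4-GO,S:wait,W:car6-GO | queues: N=0 E=0 S=0 W=0
Car 6 crosses at step 5

5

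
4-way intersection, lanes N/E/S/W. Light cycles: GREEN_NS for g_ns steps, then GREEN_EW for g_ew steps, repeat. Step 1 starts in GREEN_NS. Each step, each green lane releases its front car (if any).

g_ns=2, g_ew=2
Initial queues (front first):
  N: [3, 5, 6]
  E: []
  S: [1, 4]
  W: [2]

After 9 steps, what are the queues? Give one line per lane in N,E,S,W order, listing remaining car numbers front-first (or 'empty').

Step 1 [NS]: N:car3-GO,E:wait,S:car1-GO,W:wait | queues: N=2 E=0 S=1 W=1
Step 2 [NS]: N:car5-GO,E:wait,S:car4-GO,W:wait | queues: N=1 E=0 S=0 W=1
Step 3 [EW]: N:wait,E:empty,S:wait,W:car2-GO | queues: N=1 E=0 S=0 W=0
Step 4 [EW]: N:wait,E:empty,S:wait,W:empty | queues: N=1 E=0 S=0 W=0
Step 5 [NS]: N:car6-GO,E:wait,S:empty,W:wait | queues: N=0 E=0 S=0 W=0

N: empty
E: empty
S: empty
W: empty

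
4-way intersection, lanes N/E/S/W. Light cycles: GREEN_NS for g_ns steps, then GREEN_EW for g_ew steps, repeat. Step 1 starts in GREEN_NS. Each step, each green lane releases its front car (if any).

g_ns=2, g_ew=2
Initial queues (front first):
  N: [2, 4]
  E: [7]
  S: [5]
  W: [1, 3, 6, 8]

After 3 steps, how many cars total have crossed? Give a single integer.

Step 1 [NS]: N:car2-GO,E:wait,S:car5-GO,W:wait | queues: N=1 E=1 S=0 W=4
Step 2 [NS]: N:car4-GO,E:wait,S:empty,W:wait | queues: N=0 E=1 S=0 W=4
Step 3 [EW]: N:wait,E:car7-GO,S:wait,W:car1-GO | queues: N=0 E=0 S=0 W=3
Cars crossed by step 3: 5

Answer: 5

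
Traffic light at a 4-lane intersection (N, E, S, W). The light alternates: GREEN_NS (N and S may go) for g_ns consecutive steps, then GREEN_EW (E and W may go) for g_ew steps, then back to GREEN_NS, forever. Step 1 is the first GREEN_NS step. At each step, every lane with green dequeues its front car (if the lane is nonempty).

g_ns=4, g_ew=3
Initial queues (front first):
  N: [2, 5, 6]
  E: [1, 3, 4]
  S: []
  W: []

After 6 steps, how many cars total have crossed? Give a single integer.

Step 1 [NS]: N:car2-GO,E:wait,S:empty,W:wait | queues: N=2 E=3 S=0 W=0
Step 2 [NS]: N:car5-GO,E:wait,S:empty,W:wait | queues: N=1 E=3 S=0 W=0
Step 3 [NS]: N:car6-GO,E:wait,S:empty,W:wait | queues: N=0 E=3 S=0 W=0
Step 4 [NS]: N:empty,E:wait,S:empty,W:wait | queues: N=0 E=3 S=0 W=0
Step 5 [EW]: N:wait,E:car1-GO,S:wait,W:empty | queues: N=0 E=2 S=0 W=0
Step 6 [EW]: N:wait,E:car3-GO,S:wait,W:empty | queues: N=0 E=1 S=0 W=0
Cars crossed by step 6: 5

Answer: 5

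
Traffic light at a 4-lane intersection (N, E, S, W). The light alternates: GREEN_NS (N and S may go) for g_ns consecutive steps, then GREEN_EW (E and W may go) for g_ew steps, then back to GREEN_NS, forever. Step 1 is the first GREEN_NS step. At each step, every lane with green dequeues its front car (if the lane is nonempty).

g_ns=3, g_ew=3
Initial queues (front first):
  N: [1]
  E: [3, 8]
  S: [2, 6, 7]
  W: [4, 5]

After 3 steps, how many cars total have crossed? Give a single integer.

Step 1 [NS]: N:car1-GO,E:wait,S:car2-GO,W:wait | queues: N=0 E=2 S=2 W=2
Step 2 [NS]: N:empty,E:wait,S:car6-GO,W:wait | queues: N=0 E=2 S=1 W=2
Step 3 [NS]: N:empty,E:wait,S:car7-GO,W:wait | queues: N=0 E=2 S=0 W=2
Cars crossed by step 3: 4

Answer: 4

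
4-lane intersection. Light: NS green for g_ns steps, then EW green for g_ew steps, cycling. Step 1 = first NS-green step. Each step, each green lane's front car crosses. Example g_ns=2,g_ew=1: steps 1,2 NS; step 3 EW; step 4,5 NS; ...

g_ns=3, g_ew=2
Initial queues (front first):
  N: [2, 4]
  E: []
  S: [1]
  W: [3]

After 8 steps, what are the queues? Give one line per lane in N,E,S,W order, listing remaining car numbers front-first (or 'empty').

Step 1 [NS]: N:car2-GO,E:wait,S:car1-GO,W:wait | queues: N=1 E=0 S=0 W=1
Step 2 [NS]: N:car4-GO,E:wait,S:empty,W:wait | queues: N=0 E=0 S=0 W=1
Step 3 [NS]: N:empty,E:wait,S:empty,W:wait | queues: N=0 E=0 S=0 W=1
Step 4 [EW]: N:wait,E:empty,S:wait,W:car3-GO | queues: N=0 E=0 S=0 W=0

N: empty
E: empty
S: empty
W: empty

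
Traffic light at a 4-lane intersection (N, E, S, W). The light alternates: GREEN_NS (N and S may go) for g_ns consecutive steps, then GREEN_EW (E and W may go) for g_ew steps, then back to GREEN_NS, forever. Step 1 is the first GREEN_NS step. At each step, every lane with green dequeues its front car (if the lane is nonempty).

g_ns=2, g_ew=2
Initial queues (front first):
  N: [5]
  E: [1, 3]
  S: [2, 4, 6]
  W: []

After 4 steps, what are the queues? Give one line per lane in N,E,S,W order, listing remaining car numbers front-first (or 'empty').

Step 1 [NS]: N:car5-GO,E:wait,S:car2-GO,W:wait | queues: N=0 E=2 S=2 W=0
Step 2 [NS]: N:empty,E:wait,S:car4-GO,W:wait | queues: N=0 E=2 S=1 W=0
Step 3 [EW]: N:wait,E:car1-GO,S:wait,W:empty | queues: N=0 E=1 S=1 W=0
Step 4 [EW]: N:wait,E:car3-GO,S:wait,W:empty | queues: N=0 E=0 S=1 W=0

N: empty
E: empty
S: 6
W: empty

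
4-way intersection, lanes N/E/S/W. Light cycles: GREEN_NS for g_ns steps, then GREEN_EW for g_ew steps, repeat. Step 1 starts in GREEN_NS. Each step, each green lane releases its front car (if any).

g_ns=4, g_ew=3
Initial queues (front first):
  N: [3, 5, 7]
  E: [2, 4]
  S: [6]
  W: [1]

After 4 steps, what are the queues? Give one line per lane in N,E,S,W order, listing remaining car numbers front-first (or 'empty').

Step 1 [NS]: N:car3-GO,E:wait,S:car6-GO,W:wait | queues: N=2 E=2 S=0 W=1
Step 2 [NS]: N:car5-GO,E:wait,S:empty,W:wait | queues: N=1 E=2 S=0 W=1
Step 3 [NS]: N:car7-GO,E:wait,S:empty,W:wait | queues: N=0 E=2 S=0 W=1
Step 4 [NS]: N:empty,E:wait,S:empty,W:wait | queues: N=0 E=2 S=0 W=1

N: empty
E: 2 4
S: empty
W: 1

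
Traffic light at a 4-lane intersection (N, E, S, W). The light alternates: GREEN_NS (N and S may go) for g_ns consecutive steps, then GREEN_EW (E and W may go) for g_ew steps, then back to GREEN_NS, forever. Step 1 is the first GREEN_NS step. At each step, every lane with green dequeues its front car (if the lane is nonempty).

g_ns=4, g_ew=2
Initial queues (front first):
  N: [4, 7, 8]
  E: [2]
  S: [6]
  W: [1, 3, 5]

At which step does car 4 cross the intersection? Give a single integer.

Step 1 [NS]: N:car4-GO,E:wait,S:car6-GO,W:wait | queues: N=2 E=1 S=0 W=3
Step 2 [NS]: N:car7-GO,E:wait,S:empty,W:wait | queues: N=1 E=1 S=0 W=3
Step 3 [NS]: N:car8-GO,E:wait,S:empty,W:wait | queues: N=0 E=1 S=0 W=3
Step 4 [NS]: N:empty,E:wait,S:empty,W:wait | queues: N=0 E=1 S=0 W=3
Step 5 [EW]: N:wait,E:car2-GO,S:wait,W:car1-GO | queues: N=0 E=0 S=0 W=2
Step 6 [EW]: N:wait,E:empty,S:wait,W:car3-GO | queues: N=0 E=0 S=0 W=1
Step 7 [NS]: N:empty,E:wait,S:empty,W:wait | queues: N=0 E=0 S=0 W=1
Step 8 [NS]: N:empty,E:wait,S:empty,W:wait | queues: N=0 E=0 S=0 W=1
Step 9 [NS]: N:empty,E:wait,S:empty,W:wait | queues: N=0 E=0 S=0 W=1
Step 10 [NS]: N:empty,E:wait,S:empty,W:wait | queues: N=0 E=0 S=0 W=1
Step 11 [EW]: N:wait,E:empty,S:wait,W:car5-GO | queues: N=0 E=0 S=0 W=0
Car 4 crosses at step 1

1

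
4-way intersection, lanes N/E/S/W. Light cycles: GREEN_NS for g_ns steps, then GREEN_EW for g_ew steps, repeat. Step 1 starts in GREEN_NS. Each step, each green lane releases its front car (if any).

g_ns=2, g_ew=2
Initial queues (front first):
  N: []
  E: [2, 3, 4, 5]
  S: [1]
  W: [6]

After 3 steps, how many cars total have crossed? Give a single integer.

Step 1 [NS]: N:empty,E:wait,S:car1-GO,W:wait | queues: N=0 E=4 S=0 W=1
Step 2 [NS]: N:empty,E:wait,S:empty,W:wait | queues: N=0 E=4 S=0 W=1
Step 3 [EW]: N:wait,E:car2-GO,S:wait,W:car6-GO | queues: N=0 E=3 S=0 W=0
Cars crossed by step 3: 3

Answer: 3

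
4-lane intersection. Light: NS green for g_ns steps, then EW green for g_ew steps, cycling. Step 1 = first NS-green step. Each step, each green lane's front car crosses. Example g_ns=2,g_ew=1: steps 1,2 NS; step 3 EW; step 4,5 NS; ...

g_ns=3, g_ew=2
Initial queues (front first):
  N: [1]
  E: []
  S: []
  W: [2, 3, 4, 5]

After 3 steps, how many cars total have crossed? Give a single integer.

Step 1 [NS]: N:car1-GO,E:wait,S:empty,W:wait | queues: N=0 E=0 S=0 W=4
Step 2 [NS]: N:empty,E:wait,S:empty,W:wait | queues: N=0 E=0 S=0 W=4
Step 3 [NS]: N:empty,E:wait,S:empty,W:wait | queues: N=0 E=0 S=0 W=4
Cars crossed by step 3: 1

Answer: 1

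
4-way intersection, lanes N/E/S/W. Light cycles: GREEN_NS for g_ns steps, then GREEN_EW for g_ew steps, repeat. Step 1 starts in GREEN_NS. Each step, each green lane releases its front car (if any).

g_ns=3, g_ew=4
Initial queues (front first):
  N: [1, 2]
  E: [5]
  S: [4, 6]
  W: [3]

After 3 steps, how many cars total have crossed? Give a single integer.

Answer: 4

Derivation:
Step 1 [NS]: N:car1-GO,E:wait,S:car4-GO,W:wait | queues: N=1 E=1 S=1 W=1
Step 2 [NS]: N:car2-GO,E:wait,S:car6-GO,W:wait | queues: N=0 E=1 S=0 W=1
Step 3 [NS]: N:empty,E:wait,S:empty,W:wait | queues: N=0 E=1 S=0 W=1
Cars crossed by step 3: 4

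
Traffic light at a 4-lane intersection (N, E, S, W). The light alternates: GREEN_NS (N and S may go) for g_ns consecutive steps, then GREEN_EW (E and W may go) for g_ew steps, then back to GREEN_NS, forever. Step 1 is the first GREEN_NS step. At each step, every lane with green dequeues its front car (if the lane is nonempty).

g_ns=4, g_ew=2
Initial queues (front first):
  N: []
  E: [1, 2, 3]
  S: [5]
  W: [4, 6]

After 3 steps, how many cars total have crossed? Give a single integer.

Answer: 1

Derivation:
Step 1 [NS]: N:empty,E:wait,S:car5-GO,W:wait | queues: N=0 E=3 S=0 W=2
Step 2 [NS]: N:empty,E:wait,S:empty,W:wait | queues: N=0 E=3 S=0 W=2
Step 3 [NS]: N:empty,E:wait,S:empty,W:wait | queues: N=0 E=3 S=0 W=2
Cars crossed by step 3: 1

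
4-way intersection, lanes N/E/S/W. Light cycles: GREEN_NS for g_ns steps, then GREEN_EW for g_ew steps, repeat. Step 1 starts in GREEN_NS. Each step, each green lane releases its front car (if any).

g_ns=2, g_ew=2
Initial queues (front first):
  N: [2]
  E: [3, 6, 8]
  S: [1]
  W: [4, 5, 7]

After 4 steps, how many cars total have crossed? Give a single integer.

Step 1 [NS]: N:car2-GO,E:wait,S:car1-GO,W:wait | queues: N=0 E=3 S=0 W=3
Step 2 [NS]: N:empty,E:wait,S:empty,W:wait | queues: N=0 E=3 S=0 W=3
Step 3 [EW]: N:wait,E:car3-GO,S:wait,W:car4-GO | queues: N=0 E=2 S=0 W=2
Step 4 [EW]: N:wait,E:car6-GO,S:wait,W:car5-GO | queues: N=0 E=1 S=0 W=1
Cars crossed by step 4: 6

Answer: 6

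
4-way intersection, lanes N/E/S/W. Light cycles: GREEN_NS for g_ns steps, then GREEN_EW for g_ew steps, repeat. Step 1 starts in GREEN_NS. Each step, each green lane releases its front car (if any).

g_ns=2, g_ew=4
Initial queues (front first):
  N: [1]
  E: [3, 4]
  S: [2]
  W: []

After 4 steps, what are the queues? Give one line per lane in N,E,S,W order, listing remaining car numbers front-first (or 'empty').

Step 1 [NS]: N:car1-GO,E:wait,S:car2-GO,W:wait | queues: N=0 E=2 S=0 W=0
Step 2 [NS]: N:empty,E:wait,S:empty,W:wait | queues: N=0 E=2 S=0 W=0
Step 3 [EW]: N:wait,E:car3-GO,S:wait,W:empty | queues: N=0 E=1 S=0 W=0
Step 4 [EW]: N:wait,E:car4-GO,S:wait,W:empty | queues: N=0 E=0 S=0 W=0

N: empty
E: empty
S: empty
W: empty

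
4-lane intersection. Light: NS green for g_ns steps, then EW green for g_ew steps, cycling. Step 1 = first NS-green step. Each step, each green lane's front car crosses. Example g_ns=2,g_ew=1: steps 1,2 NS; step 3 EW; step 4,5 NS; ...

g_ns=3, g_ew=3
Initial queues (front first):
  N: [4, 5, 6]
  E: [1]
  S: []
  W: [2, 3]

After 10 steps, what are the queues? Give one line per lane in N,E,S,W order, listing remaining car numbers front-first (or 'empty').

Step 1 [NS]: N:car4-GO,E:wait,S:empty,W:wait | queues: N=2 E=1 S=0 W=2
Step 2 [NS]: N:car5-GO,E:wait,S:empty,W:wait | queues: N=1 E=1 S=0 W=2
Step 3 [NS]: N:car6-GO,E:wait,S:empty,W:wait | queues: N=0 E=1 S=0 W=2
Step 4 [EW]: N:wait,E:car1-GO,S:wait,W:car2-GO | queues: N=0 E=0 S=0 W=1
Step 5 [EW]: N:wait,E:empty,S:wait,W:car3-GO | queues: N=0 E=0 S=0 W=0

N: empty
E: empty
S: empty
W: empty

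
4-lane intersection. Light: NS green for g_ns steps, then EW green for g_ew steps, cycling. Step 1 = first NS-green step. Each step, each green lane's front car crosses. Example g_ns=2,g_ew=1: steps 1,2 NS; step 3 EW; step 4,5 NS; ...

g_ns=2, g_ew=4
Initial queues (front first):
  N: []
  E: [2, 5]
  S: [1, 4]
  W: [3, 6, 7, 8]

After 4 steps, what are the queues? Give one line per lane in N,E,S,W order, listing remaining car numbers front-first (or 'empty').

Step 1 [NS]: N:empty,E:wait,S:car1-GO,W:wait | queues: N=0 E=2 S=1 W=4
Step 2 [NS]: N:empty,E:wait,S:car4-GO,W:wait | queues: N=0 E=2 S=0 W=4
Step 3 [EW]: N:wait,E:car2-GO,S:wait,W:car3-GO | queues: N=0 E=1 S=0 W=3
Step 4 [EW]: N:wait,E:car5-GO,S:wait,W:car6-GO | queues: N=0 E=0 S=0 W=2

N: empty
E: empty
S: empty
W: 7 8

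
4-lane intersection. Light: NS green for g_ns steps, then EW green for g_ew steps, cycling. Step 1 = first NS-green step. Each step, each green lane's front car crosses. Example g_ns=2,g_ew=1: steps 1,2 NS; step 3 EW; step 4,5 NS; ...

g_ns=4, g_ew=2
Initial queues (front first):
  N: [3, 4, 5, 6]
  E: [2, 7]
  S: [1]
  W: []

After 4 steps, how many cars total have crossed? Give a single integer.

Answer: 5

Derivation:
Step 1 [NS]: N:car3-GO,E:wait,S:car1-GO,W:wait | queues: N=3 E=2 S=0 W=0
Step 2 [NS]: N:car4-GO,E:wait,S:empty,W:wait | queues: N=2 E=2 S=0 W=0
Step 3 [NS]: N:car5-GO,E:wait,S:empty,W:wait | queues: N=1 E=2 S=0 W=0
Step 4 [NS]: N:car6-GO,E:wait,S:empty,W:wait | queues: N=0 E=2 S=0 W=0
Cars crossed by step 4: 5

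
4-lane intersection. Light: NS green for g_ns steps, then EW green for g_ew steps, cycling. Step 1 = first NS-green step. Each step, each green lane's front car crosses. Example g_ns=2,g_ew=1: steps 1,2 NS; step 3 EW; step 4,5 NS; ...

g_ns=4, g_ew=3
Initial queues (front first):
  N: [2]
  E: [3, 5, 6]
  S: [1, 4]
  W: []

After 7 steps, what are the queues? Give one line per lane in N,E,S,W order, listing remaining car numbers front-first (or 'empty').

Step 1 [NS]: N:car2-GO,E:wait,S:car1-GO,W:wait | queues: N=0 E=3 S=1 W=0
Step 2 [NS]: N:empty,E:wait,S:car4-GO,W:wait | queues: N=0 E=3 S=0 W=0
Step 3 [NS]: N:empty,E:wait,S:empty,W:wait | queues: N=0 E=3 S=0 W=0
Step 4 [NS]: N:empty,E:wait,S:empty,W:wait | queues: N=0 E=3 S=0 W=0
Step 5 [EW]: N:wait,E:car3-GO,S:wait,W:empty | queues: N=0 E=2 S=0 W=0
Step 6 [EW]: N:wait,E:car5-GO,S:wait,W:empty | queues: N=0 E=1 S=0 W=0
Step 7 [EW]: N:wait,E:car6-GO,S:wait,W:empty | queues: N=0 E=0 S=0 W=0

N: empty
E: empty
S: empty
W: empty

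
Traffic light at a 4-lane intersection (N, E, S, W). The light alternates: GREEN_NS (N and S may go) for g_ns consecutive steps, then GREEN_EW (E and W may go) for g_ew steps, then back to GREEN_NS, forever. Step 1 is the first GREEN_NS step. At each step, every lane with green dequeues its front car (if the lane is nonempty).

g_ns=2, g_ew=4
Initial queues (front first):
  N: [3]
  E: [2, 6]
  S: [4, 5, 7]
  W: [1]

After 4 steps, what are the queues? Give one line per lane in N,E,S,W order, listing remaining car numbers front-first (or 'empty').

Step 1 [NS]: N:car3-GO,E:wait,S:car4-GO,W:wait | queues: N=0 E=2 S=2 W=1
Step 2 [NS]: N:empty,E:wait,S:car5-GO,W:wait | queues: N=0 E=2 S=1 W=1
Step 3 [EW]: N:wait,E:car2-GO,S:wait,W:car1-GO | queues: N=0 E=1 S=1 W=0
Step 4 [EW]: N:wait,E:car6-GO,S:wait,W:empty | queues: N=0 E=0 S=1 W=0

N: empty
E: empty
S: 7
W: empty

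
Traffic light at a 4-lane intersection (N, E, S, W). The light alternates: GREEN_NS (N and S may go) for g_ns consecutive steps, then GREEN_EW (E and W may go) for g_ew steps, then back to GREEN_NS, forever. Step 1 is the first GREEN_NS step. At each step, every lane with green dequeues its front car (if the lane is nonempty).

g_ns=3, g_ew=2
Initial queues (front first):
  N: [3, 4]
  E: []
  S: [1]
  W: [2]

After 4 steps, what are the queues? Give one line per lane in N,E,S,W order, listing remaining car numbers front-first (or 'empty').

Step 1 [NS]: N:car3-GO,E:wait,S:car1-GO,W:wait | queues: N=1 E=0 S=0 W=1
Step 2 [NS]: N:car4-GO,E:wait,S:empty,W:wait | queues: N=0 E=0 S=0 W=1
Step 3 [NS]: N:empty,E:wait,S:empty,W:wait | queues: N=0 E=0 S=0 W=1
Step 4 [EW]: N:wait,E:empty,S:wait,W:car2-GO | queues: N=0 E=0 S=0 W=0

N: empty
E: empty
S: empty
W: empty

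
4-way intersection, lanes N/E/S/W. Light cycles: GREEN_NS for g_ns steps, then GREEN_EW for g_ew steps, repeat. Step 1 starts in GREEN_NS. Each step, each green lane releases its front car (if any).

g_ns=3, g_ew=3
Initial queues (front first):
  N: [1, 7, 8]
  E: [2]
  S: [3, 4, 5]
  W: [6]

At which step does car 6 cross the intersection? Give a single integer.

Step 1 [NS]: N:car1-GO,E:wait,S:car3-GO,W:wait | queues: N=2 E=1 S=2 W=1
Step 2 [NS]: N:car7-GO,E:wait,S:car4-GO,W:wait | queues: N=1 E=1 S=1 W=1
Step 3 [NS]: N:car8-GO,E:wait,S:car5-GO,W:wait | queues: N=0 E=1 S=0 W=1
Step 4 [EW]: N:wait,E:car2-GO,S:wait,W:car6-GO | queues: N=0 E=0 S=0 W=0
Car 6 crosses at step 4

4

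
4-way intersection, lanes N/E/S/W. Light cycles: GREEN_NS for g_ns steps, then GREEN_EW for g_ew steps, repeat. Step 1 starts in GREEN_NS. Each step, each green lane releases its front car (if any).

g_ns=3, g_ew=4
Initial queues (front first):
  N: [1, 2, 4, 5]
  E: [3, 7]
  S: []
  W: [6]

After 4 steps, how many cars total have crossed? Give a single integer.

Step 1 [NS]: N:car1-GO,E:wait,S:empty,W:wait | queues: N=3 E=2 S=0 W=1
Step 2 [NS]: N:car2-GO,E:wait,S:empty,W:wait | queues: N=2 E=2 S=0 W=1
Step 3 [NS]: N:car4-GO,E:wait,S:empty,W:wait | queues: N=1 E=2 S=0 W=1
Step 4 [EW]: N:wait,E:car3-GO,S:wait,W:car6-GO | queues: N=1 E=1 S=0 W=0
Cars crossed by step 4: 5

Answer: 5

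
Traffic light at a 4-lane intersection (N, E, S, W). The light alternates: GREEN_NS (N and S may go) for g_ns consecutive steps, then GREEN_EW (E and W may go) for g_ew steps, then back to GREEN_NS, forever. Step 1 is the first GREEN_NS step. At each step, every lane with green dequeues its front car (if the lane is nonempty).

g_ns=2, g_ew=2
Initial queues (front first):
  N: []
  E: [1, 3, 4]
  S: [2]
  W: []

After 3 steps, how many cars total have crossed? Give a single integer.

Answer: 2

Derivation:
Step 1 [NS]: N:empty,E:wait,S:car2-GO,W:wait | queues: N=0 E=3 S=0 W=0
Step 2 [NS]: N:empty,E:wait,S:empty,W:wait | queues: N=0 E=3 S=0 W=0
Step 3 [EW]: N:wait,E:car1-GO,S:wait,W:empty | queues: N=0 E=2 S=0 W=0
Cars crossed by step 3: 2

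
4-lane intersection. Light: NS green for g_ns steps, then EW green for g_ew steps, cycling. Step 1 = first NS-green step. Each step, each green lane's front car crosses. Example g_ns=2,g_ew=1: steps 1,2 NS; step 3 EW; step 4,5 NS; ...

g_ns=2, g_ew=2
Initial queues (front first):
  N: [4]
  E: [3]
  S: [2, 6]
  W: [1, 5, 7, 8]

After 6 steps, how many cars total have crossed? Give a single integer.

Answer: 6

Derivation:
Step 1 [NS]: N:car4-GO,E:wait,S:car2-GO,W:wait | queues: N=0 E=1 S=1 W=4
Step 2 [NS]: N:empty,E:wait,S:car6-GO,W:wait | queues: N=0 E=1 S=0 W=4
Step 3 [EW]: N:wait,E:car3-GO,S:wait,W:car1-GO | queues: N=0 E=0 S=0 W=3
Step 4 [EW]: N:wait,E:empty,S:wait,W:car5-GO | queues: N=0 E=0 S=0 W=2
Step 5 [NS]: N:empty,E:wait,S:empty,W:wait | queues: N=0 E=0 S=0 W=2
Step 6 [NS]: N:empty,E:wait,S:empty,W:wait | queues: N=0 E=0 S=0 W=2
Cars crossed by step 6: 6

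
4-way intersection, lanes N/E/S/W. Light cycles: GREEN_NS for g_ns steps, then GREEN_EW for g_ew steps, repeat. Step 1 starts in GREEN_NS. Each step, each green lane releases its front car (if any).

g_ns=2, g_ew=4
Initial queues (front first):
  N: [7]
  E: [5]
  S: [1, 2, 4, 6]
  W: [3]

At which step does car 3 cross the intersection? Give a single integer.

Step 1 [NS]: N:car7-GO,E:wait,S:car1-GO,W:wait | queues: N=0 E=1 S=3 W=1
Step 2 [NS]: N:empty,E:wait,S:car2-GO,W:wait | queues: N=0 E=1 S=2 W=1
Step 3 [EW]: N:wait,E:car5-GO,S:wait,W:car3-GO | queues: N=0 E=0 S=2 W=0
Step 4 [EW]: N:wait,E:empty,S:wait,W:empty | queues: N=0 E=0 S=2 W=0
Step 5 [EW]: N:wait,E:empty,S:wait,W:empty | queues: N=0 E=0 S=2 W=0
Step 6 [EW]: N:wait,E:empty,S:wait,W:empty | queues: N=0 E=0 S=2 W=0
Step 7 [NS]: N:empty,E:wait,S:car4-GO,W:wait | queues: N=0 E=0 S=1 W=0
Step 8 [NS]: N:empty,E:wait,S:car6-GO,W:wait | queues: N=0 E=0 S=0 W=0
Car 3 crosses at step 3

3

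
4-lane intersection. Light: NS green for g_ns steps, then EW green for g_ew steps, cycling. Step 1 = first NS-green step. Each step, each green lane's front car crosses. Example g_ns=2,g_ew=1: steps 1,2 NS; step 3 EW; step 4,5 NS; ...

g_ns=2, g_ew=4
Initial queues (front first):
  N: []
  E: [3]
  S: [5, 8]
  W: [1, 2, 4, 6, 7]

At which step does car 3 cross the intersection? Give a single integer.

Step 1 [NS]: N:empty,E:wait,S:car5-GO,W:wait | queues: N=0 E=1 S=1 W=5
Step 2 [NS]: N:empty,E:wait,S:car8-GO,W:wait | queues: N=0 E=1 S=0 W=5
Step 3 [EW]: N:wait,E:car3-GO,S:wait,W:car1-GO | queues: N=0 E=0 S=0 W=4
Step 4 [EW]: N:wait,E:empty,S:wait,W:car2-GO | queues: N=0 E=0 S=0 W=3
Step 5 [EW]: N:wait,E:empty,S:wait,W:car4-GO | queues: N=0 E=0 S=0 W=2
Step 6 [EW]: N:wait,E:empty,S:wait,W:car6-GO | queues: N=0 E=0 S=0 W=1
Step 7 [NS]: N:empty,E:wait,S:empty,W:wait | queues: N=0 E=0 S=0 W=1
Step 8 [NS]: N:empty,E:wait,S:empty,W:wait | queues: N=0 E=0 S=0 W=1
Step 9 [EW]: N:wait,E:empty,S:wait,W:car7-GO | queues: N=0 E=0 S=0 W=0
Car 3 crosses at step 3

3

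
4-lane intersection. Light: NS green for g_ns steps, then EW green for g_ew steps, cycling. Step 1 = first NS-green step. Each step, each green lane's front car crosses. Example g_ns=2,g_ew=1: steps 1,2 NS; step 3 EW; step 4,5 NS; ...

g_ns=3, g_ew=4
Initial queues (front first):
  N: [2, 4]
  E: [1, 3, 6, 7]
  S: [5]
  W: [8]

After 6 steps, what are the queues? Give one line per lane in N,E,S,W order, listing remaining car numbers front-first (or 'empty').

Step 1 [NS]: N:car2-GO,E:wait,S:car5-GO,W:wait | queues: N=1 E=4 S=0 W=1
Step 2 [NS]: N:car4-GO,E:wait,S:empty,W:wait | queues: N=0 E=4 S=0 W=1
Step 3 [NS]: N:empty,E:wait,S:empty,W:wait | queues: N=0 E=4 S=0 W=1
Step 4 [EW]: N:wait,E:car1-GO,S:wait,W:car8-GO | queues: N=0 E=3 S=0 W=0
Step 5 [EW]: N:wait,E:car3-GO,S:wait,W:empty | queues: N=0 E=2 S=0 W=0
Step 6 [EW]: N:wait,E:car6-GO,S:wait,W:empty | queues: N=0 E=1 S=0 W=0

N: empty
E: 7
S: empty
W: empty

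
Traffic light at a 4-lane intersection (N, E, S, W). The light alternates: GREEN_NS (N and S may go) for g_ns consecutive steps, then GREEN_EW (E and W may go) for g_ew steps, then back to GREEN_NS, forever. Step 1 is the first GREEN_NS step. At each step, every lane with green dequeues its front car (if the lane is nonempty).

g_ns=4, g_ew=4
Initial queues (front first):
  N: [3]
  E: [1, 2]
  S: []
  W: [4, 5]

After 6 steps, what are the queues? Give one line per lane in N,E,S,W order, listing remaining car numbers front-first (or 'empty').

Step 1 [NS]: N:car3-GO,E:wait,S:empty,W:wait | queues: N=0 E=2 S=0 W=2
Step 2 [NS]: N:empty,E:wait,S:empty,W:wait | queues: N=0 E=2 S=0 W=2
Step 3 [NS]: N:empty,E:wait,S:empty,W:wait | queues: N=0 E=2 S=0 W=2
Step 4 [NS]: N:empty,E:wait,S:empty,W:wait | queues: N=0 E=2 S=0 W=2
Step 5 [EW]: N:wait,E:car1-GO,S:wait,W:car4-GO | queues: N=0 E=1 S=0 W=1
Step 6 [EW]: N:wait,E:car2-GO,S:wait,W:car5-GO | queues: N=0 E=0 S=0 W=0

N: empty
E: empty
S: empty
W: empty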